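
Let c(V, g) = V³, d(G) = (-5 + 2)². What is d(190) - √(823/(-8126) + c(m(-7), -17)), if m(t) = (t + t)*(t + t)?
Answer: 9 - √497189380801838/8126 ≈ -2735.0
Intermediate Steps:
m(t) = 4*t² (m(t) = (2*t)*(2*t) = 4*t²)
d(G) = 9 (d(G) = (-3)² = 9)
d(190) - √(823/(-8126) + c(m(-7), -17)) = 9 - √(823/(-8126) + (4*(-7)²)³) = 9 - √(823*(-1/8126) + (4*49)³) = 9 - √(-823/8126 + 196³) = 9 - √(-823/8126 + 7529536) = 9 - √(61185008713/8126) = 9 - √497189380801838/8126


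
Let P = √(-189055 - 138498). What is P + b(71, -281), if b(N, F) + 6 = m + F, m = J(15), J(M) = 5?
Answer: -282 + I*√327553 ≈ -282.0 + 572.32*I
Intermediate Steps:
m = 5
P = I*√327553 (P = √(-327553) = I*√327553 ≈ 572.32*I)
b(N, F) = -1 + F (b(N, F) = -6 + (5 + F) = -1 + F)
P + b(71, -281) = I*√327553 + (-1 - 281) = I*√327553 - 282 = -282 + I*√327553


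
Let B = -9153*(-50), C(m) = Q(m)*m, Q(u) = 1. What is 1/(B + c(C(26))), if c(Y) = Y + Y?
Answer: 1/457702 ≈ 2.1848e-6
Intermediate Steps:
C(m) = m (C(m) = 1*m = m)
c(Y) = 2*Y
B = 457650
1/(B + c(C(26))) = 1/(457650 + 2*26) = 1/(457650 + 52) = 1/457702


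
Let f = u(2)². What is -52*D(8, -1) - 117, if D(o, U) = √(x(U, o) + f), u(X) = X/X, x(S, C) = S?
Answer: -117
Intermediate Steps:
u(X) = 1
f = 1 (f = 1² = 1)
D(o, U) = √(1 + U) (D(o, U) = √(U + 1) = √(1 + U))
-52*D(8, -1) - 117 = -52*√(1 - 1) - 117 = -52*√0 - 117 = -52*0 - 117 = 0 - 117 = -117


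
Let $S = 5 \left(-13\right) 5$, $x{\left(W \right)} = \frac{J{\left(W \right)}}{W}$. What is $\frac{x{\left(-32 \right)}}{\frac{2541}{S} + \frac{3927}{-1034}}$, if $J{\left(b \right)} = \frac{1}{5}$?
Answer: $\frac{3055}{5678064} \approx 0.00053804$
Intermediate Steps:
$J{\left(b \right)} = \frac{1}{5}$
$x{\left(W \right)} = \frac{1}{5 W}$
$S = -325$ ($S = \left(-65\right) 5 = -325$)
$\frac{x{\left(-32 \right)}}{\frac{2541}{S} + \frac{3927}{-1034}} = \frac{\frac{1}{5} \frac{1}{-32}}{\frac{2541}{-325} + \frac{3927}{-1034}} = \frac{\frac{1}{5} \left(- \frac{1}{32}\right)}{2541 \left(- \frac{1}{325}\right) + 3927 \left(- \frac{1}{1034}\right)} = - \frac{1}{160 \left(- \frac{2541}{325} - \frac{357}{94}\right)} = - \frac{1}{160 \left(- \frac{354879}{30550}\right)} = \left(- \frac{1}{160}\right) \left(- \frac{30550}{354879}\right) = \frac{3055}{5678064}$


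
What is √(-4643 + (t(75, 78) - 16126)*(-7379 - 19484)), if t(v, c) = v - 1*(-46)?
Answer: 2*√107484418 ≈ 20735.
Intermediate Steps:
t(v, c) = 46 + v (t(v, c) = v + 46 = 46 + v)
√(-4643 + (t(75, 78) - 16126)*(-7379 - 19484)) = √(-4643 + ((46 + 75) - 16126)*(-7379 - 19484)) = √(-4643 + (121 - 16126)*(-26863)) = √(-4643 - 16005*(-26863)) = √(-4643 + 429942315) = √429937672 = 2*√107484418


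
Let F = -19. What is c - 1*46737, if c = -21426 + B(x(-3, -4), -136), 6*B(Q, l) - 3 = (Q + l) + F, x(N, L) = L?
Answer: -68189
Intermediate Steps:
B(Q, l) = -8/3 + Q/6 + l/6 (B(Q, l) = ½ + ((Q + l) - 19)/6 = ½ + (-19 + Q + l)/6 = ½ + (-19/6 + Q/6 + l/6) = -8/3 + Q/6 + l/6)
c = -21452 (c = -21426 + (-8/3 + (⅙)*(-4) + (⅙)*(-136)) = -21426 + (-8/3 - ⅔ - 68/3) = -21426 - 26 = -21452)
c - 1*46737 = -21452 - 1*46737 = -21452 - 46737 = -68189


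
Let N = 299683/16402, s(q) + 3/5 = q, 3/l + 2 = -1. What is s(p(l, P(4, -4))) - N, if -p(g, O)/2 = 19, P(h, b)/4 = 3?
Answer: -4664001/82010 ≈ -56.871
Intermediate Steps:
P(h, b) = 12 (P(h, b) = 4*3 = 12)
l = -1 (l = 3/(-2 - 1) = 3/(-3) = 3*(-1/3) = -1)
p(g, O) = -38 (p(g, O) = -2*19 = -38)
s(q) = -3/5 + q
N = 299683/16402 (N = 299683*(1/16402) = 299683/16402 ≈ 18.271)
s(p(l, P(4, -4))) - N = (-3/5 - 38) - 1*299683/16402 = -193/5 - 299683/16402 = -4664001/82010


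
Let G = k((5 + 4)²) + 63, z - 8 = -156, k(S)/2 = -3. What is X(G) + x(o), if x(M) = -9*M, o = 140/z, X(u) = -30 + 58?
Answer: 1351/37 ≈ 36.513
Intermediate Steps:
k(S) = -6 (k(S) = 2*(-3) = -6)
z = -148 (z = 8 - 156 = -148)
G = 57 (G = -6 + 63 = 57)
X(u) = 28
o = -35/37 (o = 140/(-148) = 140*(-1/148) = -35/37 ≈ -0.94595)
X(G) + x(o) = 28 - 9*(-35/37) = 28 + 315/37 = 1351/37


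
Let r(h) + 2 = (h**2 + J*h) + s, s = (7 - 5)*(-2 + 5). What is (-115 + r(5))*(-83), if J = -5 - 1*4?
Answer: 10873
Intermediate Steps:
J = -9 (J = -5 - 4 = -9)
s = 6 (s = 2*3 = 6)
r(h) = 4 + h**2 - 9*h (r(h) = -2 + ((h**2 - 9*h) + 6) = -2 + (6 + h**2 - 9*h) = 4 + h**2 - 9*h)
(-115 + r(5))*(-83) = (-115 + (4 + 5**2 - 9*5))*(-83) = (-115 + (4 + 25 - 45))*(-83) = (-115 - 16)*(-83) = -131*(-83) = 10873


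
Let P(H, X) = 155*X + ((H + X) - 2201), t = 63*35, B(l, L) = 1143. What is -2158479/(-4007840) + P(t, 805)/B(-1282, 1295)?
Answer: 505787720057/4580961120 ≈ 110.41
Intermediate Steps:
t = 2205
P(H, X) = -2201 + H + 156*X (P(H, X) = 155*X + (-2201 + H + X) = -2201 + H + 156*X)
-2158479/(-4007840) + P(t, 805)/B(-1282, 1295) = -2158479/(-4007840) + (-2201 + 2205 + 156*805)/1143 = -2158479*(-1/4007840) + (-2201 + 2205 + 125580)*(1/1143) = 2158479/4007840 + 125584*(1/1143) = 2158479/4007840 + 125584/1143 = 505787720057/4580961120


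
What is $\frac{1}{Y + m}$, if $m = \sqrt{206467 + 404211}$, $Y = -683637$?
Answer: $- \frac{683637}{467358937091} - \frac{\sqrt{610678}}{467358937091} \approx -1.4644 \cdot 10^{-6}$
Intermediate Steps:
$m = \sqrt{610678} \approx 781.46$
$\frac{1}{Y + m} = \frac{1}{-683637 + \sqrt{610678}}$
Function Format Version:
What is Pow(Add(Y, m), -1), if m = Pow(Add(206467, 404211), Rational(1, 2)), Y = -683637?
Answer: Add(Rational(-683637, 467358937091), Mul(Rational(-1, 467358937091), Pow(610678, Rational(1, 2)))) ≈ -1.4644e-6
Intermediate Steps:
m = Pow(610678, Rational(1, 2)) ≈ 781.46
Pow(Add(Y, m), -1) = Pow(Add(-683637, Pow(610678, Rational(1, 2))), -1)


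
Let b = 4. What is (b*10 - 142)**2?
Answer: 10404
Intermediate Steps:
(b*10 - 142)**2 = (4*10 - 142)**2 = (40 - 142)**2 = (-102)**2 = 10404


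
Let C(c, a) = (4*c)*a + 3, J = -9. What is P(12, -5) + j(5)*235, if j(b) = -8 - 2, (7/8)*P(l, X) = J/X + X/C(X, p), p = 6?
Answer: -1373518/585 ≈ -2347.9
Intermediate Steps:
C(c, a) = 3 + 4*a*c (C(c, a) = 4*a*c + 3 = 3 + 4*a*c)
P(l, X) = -72/(7*X) + 8*X/(7*(3 + 24*X)) (P(l, X) = 8*(-9/X + X/(3 + 4*6*X))/7 = 8*(-9/X + X/(3 + 24*X))/7 = -72/(7*X) + 8*X/(7*(3 + 24*X)))
j(b) = -10
P(12, -5) + j(5)*235 = (8/21)*(-27 + (-5)² - 216*(-5))/(-5*(1 + 8*(-5))) - 10*235 = (8/21)*(-⅕)*(-27 + 25 + 1080)/(1 - 40) - 2350 = (8/21)*(-⅕)*1078/(-39) - 2350 = (8/21)*(-⅕)*(-1/39)*1078 - 2350 = 1232/585 - 2350 = -1373518/585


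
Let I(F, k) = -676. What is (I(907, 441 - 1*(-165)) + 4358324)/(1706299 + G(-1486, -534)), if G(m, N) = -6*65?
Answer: 4357648/1705909 ≈ 2.5544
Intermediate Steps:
G(m, N) = -390
(I(907, 441 - 1*(-165)) + 4358324)/(1706299 + G(-1486, -534)) = (-676 + 4358324)/(1706299 - 390) = 4357648/1705909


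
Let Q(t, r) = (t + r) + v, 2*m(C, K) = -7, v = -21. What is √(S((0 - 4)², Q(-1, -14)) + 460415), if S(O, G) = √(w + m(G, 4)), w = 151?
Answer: √(1841660 + 2*√590)/2 ≈ 678.55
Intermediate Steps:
m(C, K) = -7/2 (m(C, K) = (½)*(-7) = -7/2)
Q(t, r) = -21 + r + t (Q(t, r) = (t + r) - 21 = (r + t) - 21 = -21 + r + t)
S(O, G) = √590/2 (S(O, G) = √(151 - 7/2) = √(295/2) = √590/2)
√(S((0 - 4)², Q(-1, -14)) + 460415) = √(√590/2 + 460415) = √(460415 + √590/2)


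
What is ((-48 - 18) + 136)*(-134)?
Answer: -9380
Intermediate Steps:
((-48 - 18) + 136)*(-134) = (-66 + 136)*(-134) = 70*(-134) = -9380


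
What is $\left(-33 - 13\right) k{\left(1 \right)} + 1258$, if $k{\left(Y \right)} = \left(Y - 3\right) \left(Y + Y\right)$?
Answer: $1442$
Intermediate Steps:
$k{\left(Y \right)} = 2 Y \left(-3 + Y\right)$ ($k{\left(Y \right)} = \left(-3 + Y\right) 2 Y = 2 Y \left(-3 + Y\right)$)
$\left(-33 - 13\right) k{\left(1 \right)} + 1258 = \left(-33 - 13\right) 2 \cdot 1 \left(-3 + 1\right) + 1258 = - 46 \cdot 2 \cdot 1 \left(-2\right) + 1258 = \left(-46\right) \left(-4\right) + 1258 = 184 + 1258 = 1442$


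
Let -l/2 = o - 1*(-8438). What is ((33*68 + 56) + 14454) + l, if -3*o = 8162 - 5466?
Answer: 5026/3 ≈ 1675.3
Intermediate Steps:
o = -2696/3 (o = -(8162 - 5466)/3 = -1/3*2696 = -2696/3 ≈ -898.67)
l = -45236/3 (l = -2*(-2696/3 - 1*(-8438)) = -2*(-2696/3 + 8438) = -2*22618/3 = -45236/3 ≈ -15079.)
((33*68 + 56) + 14454) + l = ((33*68 + 56) + 14454) - 45236/3 = ((2244 + 56) + 14454) - 45236/3 = (2300 + 14454) - 45236/3 = 16754 - 45236/3 = 5026/3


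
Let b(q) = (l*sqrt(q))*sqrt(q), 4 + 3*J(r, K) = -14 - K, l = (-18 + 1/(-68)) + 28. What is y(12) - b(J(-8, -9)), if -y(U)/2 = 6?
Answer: 1221/68 ≈ 17.956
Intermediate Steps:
l = 679/68 (l = (-18 - 1/68) + 28 = -1225/68 + 28 = 679/68 ≈ 9.9853)
y(U) = -12 (y(U) = -2*6 = -12)
J(r, K) = -6 - K/3 (J(r, K) = -4/3 + (-14 - K)/3 = -4/3 + (-14/3 - K/3) = -6 - K/3)
b(q) = 679*q/68 (b(q) = (679*sqrt(q)/68)*sqrt(q) = 679*q/68)
y(12) - b(J(-8, -9)) = -12 - 679*(-6 - 1/3*(-9))/68 = -12 - 679*(-6 + 3)/68 = -12 - 679*(-3)/68 = -12 - 1*(-2037/68) = -12 + 2037/68 = 1221/68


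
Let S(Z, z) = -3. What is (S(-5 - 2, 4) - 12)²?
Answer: 225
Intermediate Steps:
(S(-5 - 2, 4) - 12)² = (-3 - 12)² = (-15)² = 225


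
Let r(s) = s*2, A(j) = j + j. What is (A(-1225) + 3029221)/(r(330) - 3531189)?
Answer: -3026771/3530529 ≈ -0.85731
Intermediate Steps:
A(j) = 2*j
r(s) = 2*s
(A(-1225) + 3029221)/(r(330) - 3531189) = (2*(-1225) + 3029221)/(2*330 - 3531189) = (-2450 + 3029221)/(660 - 3531189) = 3026771/(-3530529) = 3026771*(-1/3530529) = -3026771/3530529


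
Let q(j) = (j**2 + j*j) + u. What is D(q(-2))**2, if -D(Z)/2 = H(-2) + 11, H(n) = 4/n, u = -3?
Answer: 324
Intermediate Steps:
q(j) = -3 + 2*j**2 (q(j) = (j**2 + j*j) - 3 = (j**2 + j**2) - 3 = 2*j**2 - 3 = -3 + 2*j**2)
D(Z) = -18 (D(Z) = -2*(4/(-2) + 11) = -2*(4*(-1/2) + 11) = -2*(-2 + 11) = -2*9 = -18)
D(q(-2))**2 = (-18)**2 = 324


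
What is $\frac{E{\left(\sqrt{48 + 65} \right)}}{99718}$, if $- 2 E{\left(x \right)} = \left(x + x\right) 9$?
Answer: $- \frac{9 \sqrt{113}}{99718} \approx -0.00095942$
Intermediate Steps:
$E{\left(x \right)} = - 9 x$ ($E{\left(x \right)} = - \frac{\left(x + x\right) 9}{2} = - \frac{2 x 9}{2} = - \frac{18 x}{2} = - 9 x$)
$\frac{E{\left(\sqrt{48 + 65} \right)}}{99718} = \frac{\left(-9\right) \sqrt{48 + 65}}{99718} = - 9 \sqrt{113} \cdot \frac{1}{99718} = - \frac{9 \sqrt{113}}{99718}$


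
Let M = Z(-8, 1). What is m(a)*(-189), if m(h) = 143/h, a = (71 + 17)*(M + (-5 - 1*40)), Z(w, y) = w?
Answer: 2457/424 ≈ 5.7948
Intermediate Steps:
M = -8
a = -4664 (a = (71 + 17)*(-8 + (-5 - 1*40)) = 88*(-8 + (-5 - 40)) = 88*(-8 - 45) = 88*(-53) = -4664)
m(a)*(-189) = (143/(-4664))*(-189) = (143*(-1/4664))*(-189) = -13/424*(-189) = 2457/424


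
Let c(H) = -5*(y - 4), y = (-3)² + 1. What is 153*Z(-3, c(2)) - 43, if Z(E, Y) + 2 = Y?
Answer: -4939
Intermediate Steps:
y = 10 (y = 9 + 1 = 10)
c(H) = -30 (c(H) = -5*(10 - 4) = -5*6 = -30)
Z(E, Y) = -2 + Y
153*Z(-3, c(2)) - 43 = 153*(-2 - 30) - 43 = 153*(-32) - 43 = -4896 - 43 = -4939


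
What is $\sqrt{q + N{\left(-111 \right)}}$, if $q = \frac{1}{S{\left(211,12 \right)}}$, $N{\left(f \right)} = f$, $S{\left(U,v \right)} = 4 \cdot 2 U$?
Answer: $\frac{i \sqrt{79068874}}{844} \approx 10.536 i$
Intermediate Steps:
$S{\left(U,v \right)} = 8 U$
$q = \frac{1}{1688}$ ($q = \frac{1}{8 \cdot 211} = \frac{1}{1688} \approx 0.00059242$)
$\sqrt{q + N{\left(-111 \right)}} = \sqrt{\frac{1}{1688} - 111} = \sqrt{- \frac{187367}{1688}} = \frac{i \sqrt{79068874}}{844}$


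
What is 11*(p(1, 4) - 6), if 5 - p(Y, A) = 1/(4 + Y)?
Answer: -66/5 ≈ -13.200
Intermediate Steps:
p(Y, A) = 5 - 1/(4 + Y)
11*(p(1, 4) - 6) = 11*((19 + 5*1)/(4 + 1) - 6) = 11*((19 + 5)/5 - 6) = 11*((⅕)*24 - 6) = 11*(24/5 - 6) = 11*(-6/5) = -66/5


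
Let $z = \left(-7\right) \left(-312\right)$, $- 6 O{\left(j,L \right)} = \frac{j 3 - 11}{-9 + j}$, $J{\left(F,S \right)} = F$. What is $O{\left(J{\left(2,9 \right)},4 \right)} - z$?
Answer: $- \frac{91733}{42} \approx -2184.1$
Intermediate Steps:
$O{\left(j,L \right)} = - \frac{-11 + 3 j}{6 \left(-9 + j\right)}$ ($O{\left(j,L \right)} = - \frac{\left(j 3 - 11\right) \frac{1}{-9 + j}}{6} = - \frac{\left(3 j - 11\right) \frac{1}{-9 + j}}{6} = - \frac{\left(-11 + 3 j\right) \frac{1}{-9 + j}}{6} = - \frac{\frac{1}{-9 + j} \left(-11 + 3 j\right)}{6} = - \frac{-11 + 3 j}{6 \left(-9 + j\right)}$)
$z = 2184$
$O{\left(J{\left(2,9 \right)},4 \right)} - z = \frac{11 - 6}{6 \left(-9 + 2\right)} - 2184 = \frac{11 - 6}{6 \left(-7\right)} - 2184 = \frac{1}{6} \left(- \frac{1}{7}\right) 5 - 2184 = - \frac{5}{42} - 2184 = - \frac{91733}{42}$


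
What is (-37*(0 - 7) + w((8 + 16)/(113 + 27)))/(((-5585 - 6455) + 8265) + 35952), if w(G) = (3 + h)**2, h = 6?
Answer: 340/32177 ≈ 0.010567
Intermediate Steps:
w(G) = 81 (w(G) = (3 + 6)**2 = 9**2 = 81)
(-37*(0 - 7) + w((8 + 16)/(113 + 27)))/(((-5585 - 6455) + 8265) + 35952) = (-37*(0 - 7) + 81)/(((-5585 - 6455) + 8265) + 35952) = (-37*(-7) + 81)/((-12040 + 8265) + 35952) = (259 + 81)/(-3775 + 35952) = 340/32177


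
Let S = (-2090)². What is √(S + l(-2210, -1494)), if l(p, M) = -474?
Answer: 83*√634 ≈ 2089.9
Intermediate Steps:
S = 4368100
√(S + l(-2210, -1494)) = √(4368100 - 474) = √4367626 = 83*√634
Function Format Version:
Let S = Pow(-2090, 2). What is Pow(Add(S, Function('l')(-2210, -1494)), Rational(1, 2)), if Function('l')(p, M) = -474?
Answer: Mul(83, Pow(634, Rational(1, 2))) ≈ 2089.9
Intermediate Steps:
S = 4368100
Pow(Add(S, Function('l')(-2210, -1494)), Rational(1, 2)) = Pow(Add(4368100, -474), Rational(1, 2)) = Pow(4367626, Rational(1, 2)) = Mul(83, Pow(634, Rational(1, 2)))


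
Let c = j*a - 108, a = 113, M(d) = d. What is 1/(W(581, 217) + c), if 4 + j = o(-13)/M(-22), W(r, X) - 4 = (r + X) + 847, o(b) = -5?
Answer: 22/24523 ≈ 0.00089712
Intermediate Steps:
W(r, X) = 851 + X + r (W(r, X) = 4 + ((r + X) + 847) = 4 + ((X + r) + 847) = 4 + (847 + X + r) = 851 + X + r)
j = -83/22 (j = -4 - 5/(-22) = -4 - 5*(-1/22) = -4 + 5/22 = -83/22 ≈ -3.7727)
c = -11755/22 (c = -83/22*113 - 108 = -9379/22 - 108 = -11755/22 ≈ -534.32)
1/(W(581, 217) + c) = 1/((851 + 217 + 581) - 11755/22) = 1/(1649 - 11755/22) = 1/(24523/22) = 22/24523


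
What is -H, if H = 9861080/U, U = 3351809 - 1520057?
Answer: -1232635/228969 ≈ -5.3834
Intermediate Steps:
U = 1831752
H = 1232635/228969 (H = 9861080/1831752 = 9861080*(1/1831752) = 1232635/228969 ≈ 5.3834)
-H = -1*1232635/228969 = -1232635/228969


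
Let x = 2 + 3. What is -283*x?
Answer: -1415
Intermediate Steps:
x = 5
-283*x = -283*5 = -1415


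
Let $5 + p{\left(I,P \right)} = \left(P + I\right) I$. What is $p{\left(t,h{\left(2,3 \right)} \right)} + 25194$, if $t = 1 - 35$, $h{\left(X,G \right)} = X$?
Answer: $26277$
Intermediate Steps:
$t = -34$ ($t = 1 - 35 = -34$)
$p{\left(I,P \right)} = -5 + I \left(I + P\right)$ ($p{\left(I,P \right)} = -5 + \left(P + I\right) I = -5 + \left(I + P\right) I = -5 + I \left(I + P\right)$)
$p{\left(t,h{\left(2,3 \right)} \right)} + 25194 = \left(-5 + \left(-34\right)^{2} - 68\right) + 25194 = \left(-5 + 1156 - 68\right) + 25194 = 1083 + 25194 = 26277$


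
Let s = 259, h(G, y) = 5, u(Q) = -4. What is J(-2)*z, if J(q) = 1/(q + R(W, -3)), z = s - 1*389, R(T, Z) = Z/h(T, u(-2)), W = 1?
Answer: 50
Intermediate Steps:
R(T, Z) = Z/5
z = -130 (z = 259 - 1*389 = 259 - 389 = -130)
J(q) = 1/(-⅗ + q) (J(q) = 1/(q + (⅕)*(-3)) = 1/(q - ⅗) = 1/(-⅗ + q))
J(-2)*z = (5/(-3 + 5*(-2)))*(-130) = (5/(-3 - 10))*(-130) = (5/(-13))*(-130) = (5*(-1/13))*(-130) = -5/13*(-130) = 50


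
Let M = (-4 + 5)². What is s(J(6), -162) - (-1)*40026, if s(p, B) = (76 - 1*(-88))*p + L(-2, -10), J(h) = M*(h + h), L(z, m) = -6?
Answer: 41988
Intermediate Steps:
M = 1 (M = 1² = 1)
J(h) = 2*h (J(h) = 1*(h + h) = 1*(2*h) = 2*h)
s(p, B) = -6 + 164*p (s(p, B) = (76 - 1*(-88))*p - 6 = (76 + 88)*p - 6 = 164*p - 6 = -6 + 164*p)
s(J(6), -162) - (-1)*40026 = (-6 + 164*(2*6)) - (-1)*40026 = (-6 + 164*12) - 1*(-40026) = (-6 + 1968) + 40026 = 1962 + 40026 = 41988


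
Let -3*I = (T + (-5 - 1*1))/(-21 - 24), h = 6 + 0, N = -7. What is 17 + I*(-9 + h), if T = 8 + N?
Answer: 154/9 ≈ 17.111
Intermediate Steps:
h = 6
T = 1 (T = 8 - 7 = 1)
I = -1/27 (I = -(1 + (-5 - 1*1))/(3*(-21 - 24)) = -(1 + (-5 - 1))/(3*(-45)) = -(1 - 6)*(-1)/(3*45) = -(-5)*(-1)/(3*45) = -⅓*⅑ = -1/27 ≈ -0.037037)
17 + I*(-9 + h) = 17 - (-9 + 6)/27 = 17 - 1/27*(-3) = 17 + ⅑ = 154/9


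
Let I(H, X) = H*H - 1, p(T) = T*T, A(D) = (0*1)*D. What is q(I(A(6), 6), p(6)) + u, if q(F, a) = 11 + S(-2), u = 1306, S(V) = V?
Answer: 1315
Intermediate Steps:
A(D) = 0 (A(D) = 0*D = 0)
p(T) = T²
I(H, X) = -1 + H² (I(H, X) = H² - 1 = -1 + H²)
q(F, a) = 9 (q(F, a) = 11 - 2 = 9)
q(I(A(6), 6), p(6)) + u = 9 + 1306 = 1315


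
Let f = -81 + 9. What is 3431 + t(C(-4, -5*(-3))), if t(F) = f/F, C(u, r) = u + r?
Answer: 37669/11 ≈ 3424.5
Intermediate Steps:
f = -72
C(u, r) = r + u
t(F) = -72/F
3431 + t(C(-4, -5*(-3))) = 3431 - 72/(-5*(-3) - 4) = 3431 - 72/(15 - 4) = 3431 - 72/11 = 37669/11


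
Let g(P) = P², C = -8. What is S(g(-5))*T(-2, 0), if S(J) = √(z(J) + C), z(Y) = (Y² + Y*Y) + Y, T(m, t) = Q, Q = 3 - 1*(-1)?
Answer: 4*√1267 ≈ 142.38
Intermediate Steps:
Q = 4 (Q = 3 + 1 = 4)
T(m, t) = 4
z(Y) = Y + 2*Y² (z(Y) = (Y² + Y²) + Y = 2*Y² + Y = Y + 2*Y²)
S(J) = √(-8 + J*(1 + 2*J)) (S(J) = √(J*(1 + 2*J) - 8) = √(-8 + J*(1 + 2*J)))
S(g(-5))*T(-2, 0) = √(-8 + (-5)²*(1 + 2*(-5)²))*4 = √(-8 + 25*(1 + 2*25))*4 = √(-8 + 25*(1 + 50))*4 = √(-8 + 25*51)*4 = √(-8 + 1275)*4 = √1267*4 = 4*√1267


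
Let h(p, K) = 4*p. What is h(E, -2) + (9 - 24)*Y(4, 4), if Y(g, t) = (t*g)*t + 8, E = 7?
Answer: -1052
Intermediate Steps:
Y(g, t) = 8 + g*t² (Y(g, t) = (g*t)*t + 8 = g*t² + 8 = 8 + g*t²)
h(E, -2) + (9 - 24)*Y(4, 4) = 4*7 + (9 - 24)*(8 + 4*4²) = 28 - 15*(8 + 4*16) = 28 - 15*(8 + 64) = 28 - 15*72 = 28 - 1080 = -1052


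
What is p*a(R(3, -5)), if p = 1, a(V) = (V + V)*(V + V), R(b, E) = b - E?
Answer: 256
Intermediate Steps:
a(V) = 4*V² (a(V) = (2*V)*(2*V) = 4*V²)
p*a(R(3, -5)) = 1*(4*(3 - 1*(-5))²) = 1*(4*(3 + 5)²) = 1*(4*8²) = 1*(4*64) = 1*256 = 256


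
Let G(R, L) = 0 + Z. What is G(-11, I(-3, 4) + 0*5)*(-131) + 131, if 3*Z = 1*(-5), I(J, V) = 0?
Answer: 1048/3 ≈ 349.33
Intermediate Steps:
Z = -5/3 (Z = (1*(-5))/3 = (⅓)*(-5) = -5/3 ≈ -1.6667)
G(R, L) = -5/3 (G(R, L) = 0 - 5/3 = -5/3)
G(-11, I(-3, 4) + 0*5)*(-131) + 131 = -5/3*(-131) + 131 = 655/3 + 131 = 1048/3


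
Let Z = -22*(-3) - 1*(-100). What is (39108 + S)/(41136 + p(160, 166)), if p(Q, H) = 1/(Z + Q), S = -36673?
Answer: 793810/13410337 ≈ 0.059194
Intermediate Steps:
Z = 166 (Z = 66 + 100 = 166)
p(Q, H) = 1/(166 + Q)
(39108 + S)/(41136 + p(160, 166)) = (39108 - 36673)/(41136 + 1/(166 + 160)) = 2435/(41136 + 1/326) = 2435/(13410337/326) = 2435*(326/13410337) = 793810/13410337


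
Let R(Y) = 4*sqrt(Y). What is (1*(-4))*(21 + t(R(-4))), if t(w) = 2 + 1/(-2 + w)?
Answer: -1562/17 + 8*I/17 ≈ -91.882 + 0.47059*I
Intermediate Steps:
(1*(-4))*(21 + t(R(-4))) = (1*(-4))*(21 + (-3 + 2*(4*sqrt(-4)))/(-2 + 4*sqrt(-4))) = -4*(21 + (-3 + 2*(4*(2*I)))/(-2 + 4*(2*I))) = -4*(21 + (-3 + 2*(8*I))/(-2 + 8*I)) = -4*(21 + ((-2 - 8*I)/68)*(-3 + 16*I)) = -4*(21 + (-3 + 16*I)*(-2 - 8*I)/68) = -84 - (-3 + 16*I)*(-2 - 8*I)/17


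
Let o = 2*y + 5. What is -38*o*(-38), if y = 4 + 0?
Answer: 18772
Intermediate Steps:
y = 4
o = 13 (o = 2*4 + 5 = 8 + 5 = 13)
-38*o*(-38) = -38*13*(-38) = -494*(-38) = 18772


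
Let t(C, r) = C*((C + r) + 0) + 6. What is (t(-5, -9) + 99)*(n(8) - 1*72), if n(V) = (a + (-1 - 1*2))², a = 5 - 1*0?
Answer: -11900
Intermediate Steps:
a = 5 (a = 5 + 0 = 5)
n(V) = 4 (n(V) = (5 + (-1 - 1*2))² = (5 + (-1 - 2))² = (5 - 3)² = 2² = 4)
t(C, r) = 6 + C*(C + r) (t(C, r) = C*(C + r) + 6 = 6 + C*(C + r))
(t(-5, -9) + 99)*(n(8) - 1*72) = ((6 + (-5)² - 5*(-9)) + 99)*(4 - 1*72) = ((6 + 25 + 45) + 99)*(4 - 72) = (76 + 99)*(-68) = 175*(-68) = -11900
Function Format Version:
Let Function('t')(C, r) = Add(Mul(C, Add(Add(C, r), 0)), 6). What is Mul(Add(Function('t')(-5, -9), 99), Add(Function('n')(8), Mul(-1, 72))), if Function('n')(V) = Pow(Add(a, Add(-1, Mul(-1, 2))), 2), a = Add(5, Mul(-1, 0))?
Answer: -11900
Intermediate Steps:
a = 5 (a = Add(5, 0) = 5)
Function('n')(V) = 4 (Function('n')(V) = Pow(Add(5, Add(-1, Mul(-1, 2))), 2) = Pow(Add(5, Add(-1, -2)), 2) = Pow(Add(5, -3), 2) = Pow(2, 2) = 4)
Function('t')(C, r) = Add(6, Mul(C, Add(C, r))) (Function('t')(C, r) = Add(Mul(C, Add(C, r)), 6) = Add(6, Mul(C, Add(C, r))))
Mul(Add(Function('t')(-5, -9), 99), Add(Function('n')(8), Mul(-1, 72))) = Mul(Add(Add(6, Pow(-5, 2), Mul(-5, -9)), 99), Add(4, Mul(-1, 72))) = Mul(Add(Add(6, 25, 45), 99), Add(4, -72)) = Mul(Add(76, 99), -68) = Mul(175, -68) = -11900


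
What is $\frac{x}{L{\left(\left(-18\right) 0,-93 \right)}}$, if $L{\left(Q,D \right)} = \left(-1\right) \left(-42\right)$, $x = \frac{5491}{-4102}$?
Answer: $- \frac{5491}{172284} \approx -0.031872$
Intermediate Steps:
$x = - \frac{5491}{4102}$ ($x = 5491 \left(- \frac{1}{4102}\right) = - \frac{5491}{4102} \approx -1.3386$)
$L{\left(Q,D \right)} = 42$
$\frac{x}{L{\left(\left(-18\right) 0,-93 \right)}} = - \frac{5491}{4102 \cdot 42} = \left(- \frac{5491}{4102}\right) \frac{1}{42} = - \frac{5491}{172284}$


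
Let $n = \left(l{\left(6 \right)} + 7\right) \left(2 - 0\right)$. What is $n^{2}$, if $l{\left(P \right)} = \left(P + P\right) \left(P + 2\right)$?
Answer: $42436$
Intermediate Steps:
$l{\left(P \right)} = 2 P \left(2 + P\right)$
$n = 206$ ($n = \left(2 \cdot 6 \left(2 + 6\right) + 7\right) \left(2 - 0\right) = \left(2 \cdot 6 \cdot 8 + 7\right) \left(2 + 0\right) = \left(96 + 7\right) 2 = 103 \cdot 2 = 206$)
$n^{2} = 206^{2} = 42436$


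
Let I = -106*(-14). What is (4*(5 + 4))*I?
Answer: 53424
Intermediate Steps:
I = 1484
(4*(5 + 4))*I = (4*(5 + 4))*1484 = (4*9)*1484 = 36*1484 = 53424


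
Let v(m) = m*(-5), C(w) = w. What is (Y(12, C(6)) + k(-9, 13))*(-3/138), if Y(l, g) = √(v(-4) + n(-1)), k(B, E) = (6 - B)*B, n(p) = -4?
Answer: 131/46 ≈ 2.8478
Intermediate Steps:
v(m) = -5*m
k(B, E) = B*(6 - B)
Y(l, g) = 4 (Y(l, g) = √(-5*(-4) - 4) = √(20 - 4) = √16 = 4)
(Y(12, C(6)) + k(-9, 13))*(-3/138) = (4 - 9*(6 - 1*(-9)))*(-3/138) = (4 - 9*(6 + 9))*(-3*1/138) = (4 - 9*15)*(-1/46) = (4 - 135)*(-1/46) = -131*(-1/46) = 131/46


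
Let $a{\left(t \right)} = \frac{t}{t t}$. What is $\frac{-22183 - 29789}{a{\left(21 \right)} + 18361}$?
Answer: $- \frac{545706}{192791} \approx -2.8306$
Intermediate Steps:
$a{\left(t \right)} = \frac{1}{t}$ ($a{\left(t \right)} = \frac{t}{t^{2}} = \frac{1}{t}$)
$\frac{-22183 - 29789}{a{\left(21 \right)} + 18361} = \frac{-22183 - 29789}{\frac{1}{21} + 18361} = - \frac{51972}{\frac{1}{21} + 18361} = - \frac{51972}{\frac{385582}{21}} = \left(-51972\right) \frac{21}{385582} = - \frac{545706}{192791}$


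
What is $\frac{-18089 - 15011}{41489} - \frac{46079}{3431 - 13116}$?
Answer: $\frac{1591198131}{401820965} \approx 3.96$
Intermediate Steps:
$\frac{-18089 - 15011}{41489} - \frac{46079}{3431 - 13116} = \left(-33100\right) \frac{1}{41489} - \frac{46079}{-9685} = - \frac{33100}{41489} - - \frac{46079}{9685} = - \frac{33100}{41489} + \frac{46079}{9685} = \frac{1591198131}{401820965}$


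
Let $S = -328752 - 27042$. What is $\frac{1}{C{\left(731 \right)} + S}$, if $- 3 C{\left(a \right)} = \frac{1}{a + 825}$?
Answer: $- \frac{4668}{1660846393} \approx -2.8106 \cdot 10^{-6}$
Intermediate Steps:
$S = -355794$ ($S = -328752 - 27042 = -355794$)
$C{\left(a \right)} = - \frac{1}{3 \left(825 + a\right)}$ ($C{\left(a \right)} = - \frac{1}{3 \left(a + 825\right)} = - \frac{1}{3 \left(825 + a\right)}$)
$\frac{1}{C{\left(731 \right)} + S} = \frac{1}{- \frac{1}{2475 + 3 \cdot 731} - 355794} = \frac{1}{- \frac{1}{2475 + 2193} - 355794} = \frac{1}{- \frac{1}{4668} - 355794} = \frac{1}{- \frac{1660846393}{4668}} = - \frac{4668}{1660846393}$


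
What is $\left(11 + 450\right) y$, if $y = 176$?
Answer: $81136$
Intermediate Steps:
$\left(11 + 450\right) y = \left(11 + 450\right) 176 = 461 \cdot 176 = 81136$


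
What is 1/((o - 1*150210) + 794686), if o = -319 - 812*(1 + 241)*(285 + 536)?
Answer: -1/160685627 ≈ -6.2233e-9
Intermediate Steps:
o = -161330103 (o = -319 - 196504*821 = -319 - 812*198682 = -319 - 161329784 = -161330103)
1/((o - 1*150210) + 794686) = 1/((-161330103 - 1*150210) + 794686) = 1/((-161330103 - 150210) + 794686) = 1/(-161480313 + 794686) = 1/(-160685627) = -1/160685627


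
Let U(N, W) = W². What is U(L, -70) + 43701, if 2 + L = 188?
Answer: 48601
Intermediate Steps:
L = 186 (L = -2 + 188 = 186)
U(L, -70) + 43701 = (-70)² + 43701 = 4900 + 43701 = 48601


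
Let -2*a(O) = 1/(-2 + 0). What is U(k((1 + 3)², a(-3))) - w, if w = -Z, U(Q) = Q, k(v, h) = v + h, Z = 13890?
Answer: 55625/4 ≈ 13906.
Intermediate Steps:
a(O) = ¼ (a(O) = -1/(2*(-2 + 0)) = -½/(-2) = -½*(-½) = ¼)
k(v, h) = h + v
w = -13890 (w = -1*13890 = -13890)
U(k((1 + 3)², a(-3))) - w = (¼ + (1 + 3)²) - 1*(-13890) = (¼ + 4²) + 13890 = (¼ + 16) + 13890 = 65/4 + 13890 = 55625/4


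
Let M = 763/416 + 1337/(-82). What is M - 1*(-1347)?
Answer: 22727619/17056 ≈ 1332.5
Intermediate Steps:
M = -246813/17056 (M = 763*(1/416) + 1337*(-1/82) = 763/416 - 1337/82 = -246813/17056 ≈ -14.471)
M - 1*(-1347) = -246813/17056 - 1*(-1347) = -246813/17056 + 1347 = 22727619/17056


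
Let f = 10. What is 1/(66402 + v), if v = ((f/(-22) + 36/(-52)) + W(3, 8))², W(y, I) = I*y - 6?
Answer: 20449/1363662598 ≈ 1.4996e-5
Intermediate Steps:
W(y, I) = -6 + I*y
v = 5808100/20449 (v = ((10/(-22) + 36/(-52)) + (-6 + 8*3))² = ((10*(-1/22) + 36*(-1/52)) + (-6 + 24))² = ((-5/11 - 9/13) + 18)² = (-164/143 + 18)² = (2410/143)² = 5808100/20449 ≈ 284.03)
1/(66402 + v) = 1/(66402 + 5808100/20449) = 1/(1363662598/20449) = 20449/1363662598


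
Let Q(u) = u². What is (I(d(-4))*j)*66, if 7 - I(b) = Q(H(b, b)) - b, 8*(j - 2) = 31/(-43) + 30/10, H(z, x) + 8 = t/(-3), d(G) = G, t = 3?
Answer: -505791/43 ≈ -11763.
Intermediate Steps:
H(z, x) = -9 (H(z, x) = -8 + 3/(-3) = -8 + 3*(-⅓) = -8 - 1 = -9)
j = 393/172 (j = 2 + (31/(-43) + 30/10)/8 = 2 + (31*(-1/43) + 30*(⅒))/8 = 2 + (-31/43 + 3)/8 = 2 + (⅛)*(98/43) = 2 + 49/172 = 393/172 ≈ 2.2849)
I(b) = -74 + b (I(b) = 7 - ((-9)² - b) = 7 - (81 - b) = 7 + (-81 + b) = -74 + b)
(I(d(-4))*j)*66 = ((-74 - 4)*(393/172))*66 = -78*393/172*66 = -15327/86*66 = -505791/43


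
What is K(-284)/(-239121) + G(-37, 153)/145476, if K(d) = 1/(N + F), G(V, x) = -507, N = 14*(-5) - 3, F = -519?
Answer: -664542481/190680824304 ≈ -0.0034851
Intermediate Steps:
N = -73 (N = -70 - 3 = -73)
K(d) = -1/592 (K(d) = 1/(-73 - 519) = 1/(-592) = -1/592)
K(-284)/(-239121) + G(-37, 153)/145476 = -1/592/(-239121) - 507/145476 = -1/592*(-1/239121) - 507*1/145476 = 1/141559632 - 169/48492 = -664542481/190680824304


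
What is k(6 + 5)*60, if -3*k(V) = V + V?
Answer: -440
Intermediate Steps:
k(V) = -2*V/3 (k(V) = -(V + V)/3 = -2*V/3)
k(6 + 5)*60 = -2*(6 + 5)/3*60 = -⅔*11*60 = -22/3*60 = -440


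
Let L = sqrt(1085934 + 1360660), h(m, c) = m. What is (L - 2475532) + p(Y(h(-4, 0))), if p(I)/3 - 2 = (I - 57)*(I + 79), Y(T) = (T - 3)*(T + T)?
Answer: -2475931 + sqrt(2446594) ≈ -2.4744e+6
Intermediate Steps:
Y(T) = 2*T*(-3 + T) (Y(T) = (-3 + T)*(2*T) = 2*T*(-3 + T))
p(I) = 6 + 3*(-57 + I)*(79 + I) (p(I) = 6 + 3*((I - 57)*(I + 79)) = 6 + 3*((-57 + I)*(79 + I)) = 6 + 3*(-57 + I)*(79 + I))
L = sqrt(2446594) ≈ 1564.2
(L - 2475532) + p(Y(h(-4, 0))) = (sqrt(2446594) - 2475532) + (-13503 + 3*(2*(-4)*(-3 - 4))**2 + 66*(2*(-4)*(-3 - 4))) = (-2475532 + sqrt(2446594)) + (-13503 + 3*(2*(-4)*(-7))**2 + 66*(2*(-4)*(-7))) = (-2475532 + sqrt(2446594)) + (-13503 + 3*56**2 + 66*56) = (-2475532 + sqrt(2446594)) + (-13503 + 3*3136 + 3696) = (-2475532 + sqrt(2446594)) + (-13503 + 9408 + 3696) = (-2475532 + sqrt(2446594)) - 399 = -2475931 + sqrt(2446594)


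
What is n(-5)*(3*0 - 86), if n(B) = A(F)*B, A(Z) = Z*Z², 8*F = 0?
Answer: 0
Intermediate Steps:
F = 0 (F = (⅛)*0 = 0)
A(Z) = Z³
n(B) = 0 (n(B) = 0³*B = 0*B = 0)
n(-5)*(3*0 - 86) = 0*(3*0 - 86) = 0*(0 - 86) = 0*(-86) = 0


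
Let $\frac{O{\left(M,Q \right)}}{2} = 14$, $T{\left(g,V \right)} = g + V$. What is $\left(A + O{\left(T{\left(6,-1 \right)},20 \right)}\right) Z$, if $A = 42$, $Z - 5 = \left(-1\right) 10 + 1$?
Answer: $-280$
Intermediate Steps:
$T{\left(g,V \right)} = V + g$
$O{\left(M,Q \right)} = 28$ ($O{\left(M,Q \right)} = 2 \cdot 14 = 28$)
$Z = -4$ ($Z = 5 + \left(\left(-1\right) 10 + 1\right) = 5 + \left(-10 + 1\right) = 5 - 9 = -4$)
$\left(A + O{\left(T{\left(6,-1 \right)},20 \right)}\right) Z = \left(42 + 28\right) \left(-4\right) = 70 \left(-4\right) = -280$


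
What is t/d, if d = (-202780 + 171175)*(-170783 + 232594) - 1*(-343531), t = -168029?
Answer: 168029/1953193124 ≈ 8.6028e-5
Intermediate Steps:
d = -1953193124 (d = -31605*61811 + 343531 = -1953536655 + 343531 = -1953193124)
t/d = -168029/(-1953193124) = -168029*(-1/1953193124) = 168029/1953193124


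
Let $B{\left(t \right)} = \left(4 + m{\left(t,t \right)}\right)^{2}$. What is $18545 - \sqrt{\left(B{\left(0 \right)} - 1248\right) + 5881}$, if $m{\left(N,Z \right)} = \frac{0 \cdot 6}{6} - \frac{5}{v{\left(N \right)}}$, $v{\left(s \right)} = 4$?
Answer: $18545 - \frac{\sqrt{74249}}{4} \approx 18477.0$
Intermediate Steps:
$m{\left(N,Z \right)} = - \frac{5}{4}$ ($m{\left(N,Z \right)} = \frac{0 \cdot 6}{6} - \frac{5}{4} = 0 \cdot \frac{1}{6} - \frac{5}{4} = 0 - \frac{5}{4} = - \frac{5}{4}$)
$B{\left(t \right)} = \frac{121}{16}$ ($B{\left(t \right)} = \left(4 - \frac{5}{4}\right)^{2} = \left(\frac{11}{4}\right)^{2} = \frac{121}{16}$)
$18545 - \sqrt{\left(B{\left(0 \right)} - 1248\right) + 5881} = 18545 - \sqrt{\left(\frac{121}{16} - 1248\right) + 5881} = 18545 - \sqrt{- \frac{19847}{16} + 5881} = 18545 - \sqrt{\frac{74249}{16}} = 18545 - \frac{\sqrt{74249}}{4}$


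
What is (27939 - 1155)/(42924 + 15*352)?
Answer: 744/1339 ≈ 0.55564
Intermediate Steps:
(27939 - 1155)/(42924 + 15*352) = 26784/(42924 + 5280) = 26784/48204 = 26784*(1/48204) = 744/1339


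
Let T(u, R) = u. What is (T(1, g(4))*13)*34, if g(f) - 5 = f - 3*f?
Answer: 442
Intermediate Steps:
g(f) = 5 - 2*f (g(f) = 5 + (f - 3*f) = 5 - 2*f)
(T(1, g(4))*13)*34 = (1*13)*34 = 13*34 = 442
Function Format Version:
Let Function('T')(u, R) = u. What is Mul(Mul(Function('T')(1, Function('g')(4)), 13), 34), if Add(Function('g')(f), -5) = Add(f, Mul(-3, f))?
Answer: 442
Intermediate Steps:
Function('g')(f) = Add(5, Mul(-2, f)) (Function('g')(f) = Add(5, Add(f, Mul(-3, f))) = Add(5, Mul(-2, f)))
Mul(Mul(Function('T')(1, Function('g')(4)), 13), 34) = Mul(Mul(1, 13), 34) = Mul(13, 34) = 442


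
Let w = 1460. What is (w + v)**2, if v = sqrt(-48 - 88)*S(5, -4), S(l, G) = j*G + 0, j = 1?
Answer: 2129424 - 23360*I*sqrt(34) ≈ 2.1294e+6 - 1.3621e+5*I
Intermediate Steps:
S(l, G) = G (S(l, G) = 1*G + 0 = G + 0 = G)
v = -8*I*sqrt(34) (v = sqrt(-48 - 88)*(-4) = sqrt(-136)*(-4) = (2*I*sqrt(34))*(-4) = -8*I*sqrt(34) ≈ -46.648*I)
(w + v)**2 = (1460 - 8*I*sqrt(34))**2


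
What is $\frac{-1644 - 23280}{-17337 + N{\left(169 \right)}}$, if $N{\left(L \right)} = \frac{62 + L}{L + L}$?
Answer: $\frac{2808104}{1953225} \approx 1.4377$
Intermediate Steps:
$N{\left(L \right)} = \frac{62 + L}{2 L}$
$\frac{-1644 - 23280}{-17337 + N{\left(169 \right)}} = \frac{-1644 - 23280}{-17337 + \frac{62 + 169}{2 \cdot 169}} = - \frac{24924}{-17337 + \frac{1}{2} \cdot \frac{1}{169} \cdot 231} = - \frac{24924}{-17337 + \frac{231}{338}} = - \frac{24924}{- \frac{5859675}{338}} = \left(-24924\right) \left(- \frac{338}{5859675}\right) = \frac{2808104}{1953225}$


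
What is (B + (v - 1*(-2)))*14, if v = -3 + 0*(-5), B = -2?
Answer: -42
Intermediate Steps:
v = -3 (v = -3 + 0 = -3)
(B + (v - 1*(-2)))*14 = (-2 + (-3 - 1*(-2)))*14 = (-2 + (-3 + 2))*14 = (-2 - 1)*14 = -3*14 = -42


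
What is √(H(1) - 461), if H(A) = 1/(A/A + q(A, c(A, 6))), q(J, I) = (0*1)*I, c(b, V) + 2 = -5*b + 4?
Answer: 2*I*√115 ≈ 21.448*I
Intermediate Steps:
c(b, V) = 2 - 5*b (c(b, V) = -2 + (-5*b + 4) = -2 + (4 - 5*b) = 2 - 5*b)
q(J, I) = 0 (q(J, I) = 0*I = 0)
H(A) = 1 (H(A) = 1/(A/A + 0) = 1/(1 + 0) = 1/1 = 1)
√(H(1) - 461) = √(1 - 461) = √(-460) = 2*I*√115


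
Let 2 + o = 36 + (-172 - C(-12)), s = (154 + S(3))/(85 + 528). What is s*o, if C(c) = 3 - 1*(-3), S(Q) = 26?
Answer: -25920/613 ≈ -42.284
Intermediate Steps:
C(c) = 6 (C(c) = 3 + 3 = 6)
s = 180/613 (s = (154 + 26)/(85 + 528) = 180/613 ≈ 0.29364)
o = -144 (o = -2 + (36 + (-172 - 1*6)) = -2 + (36 + (-172 - 6)) = -2 + (36 - 178) = -2 - 142 = -144)
s*o = (180/613)*(-144) = -25920/613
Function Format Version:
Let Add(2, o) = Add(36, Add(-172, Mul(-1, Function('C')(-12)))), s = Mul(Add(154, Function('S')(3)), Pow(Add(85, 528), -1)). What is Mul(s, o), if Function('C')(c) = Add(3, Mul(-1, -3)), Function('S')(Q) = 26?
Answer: Rational(-25920, 613) ≈ -42.284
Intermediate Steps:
Function('C')(c) = 6 (Function('C')(c) = Add(3, 3) = 6)
s = Rational(180, 613) (s = Mul(Add(154, 26), Pow(Add(85, 528), -1)) = Mul(180, Pow(613, -1)) = Mul(180, Rational(1, 613)) = Rational(180, 613) ≈ 0.29364)
o = -144 (o = Add(-2, Add(36, Add(-172, Mul(-1, 6)))) = Add(-2, Add(36, Add(-172, -6))) = Add(-2, Add(36, -178)) = Add(-2, -142) = -144)
Mul(s, o) = Mul(Rational(180, 613), -144) = Rational(-25920, 613)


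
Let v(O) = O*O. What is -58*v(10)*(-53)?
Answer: 307400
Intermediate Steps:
v(O) = O**2
-58*v(10)*(-53) = -58*10**2*(-53) = -58*100*(-53) = -5800*(-53) = 307400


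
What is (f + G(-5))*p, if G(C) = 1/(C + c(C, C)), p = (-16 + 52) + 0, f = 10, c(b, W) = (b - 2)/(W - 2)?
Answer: 351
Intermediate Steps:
c(b, W) = (-2 + b)/(-2 + W)
p = 36 (p = 36 + 0 = 36)
G(C) = 1/(1 + C) (G(C) = 1/(C + (-2 + C)/(-2 + C)) = 1/(C + 1) = 1/(1 + C))
(f + G(-5))*p = (10 + 1/(1 - 5))*36 = (10 + 1/(-4))*36 = (10 - 1/4)*36 = (39/4)*36 = 351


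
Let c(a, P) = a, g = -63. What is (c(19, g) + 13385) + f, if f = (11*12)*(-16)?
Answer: 11292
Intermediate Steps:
f = -2112 (f = 132*(-16) = -2112)
(c(19, g) + 13385) + f = (19 + 13385) - 2112 = 13404 - 2112 = 11292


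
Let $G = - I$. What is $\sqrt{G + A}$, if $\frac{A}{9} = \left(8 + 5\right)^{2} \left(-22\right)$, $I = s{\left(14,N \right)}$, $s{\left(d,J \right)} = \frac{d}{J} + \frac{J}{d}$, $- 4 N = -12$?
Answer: $\frac{i \sqrt{59035578}}{42} \approx 182.94 i$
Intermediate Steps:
$N = 3$ ($N = \left(- \frac{1}{4}\right) \left(-12\right) = 3$)
$s{\left(d,J \right)} = \frac{J}{d} + \frac{d}{J}$
$I = \frac{205}{42}$ ($I = \frac{3}{14} + \frac{14}{3} = \frac{205}{42} \approx 4.881$)
$A = -33462$ ($A = 9 \left(8 + 5\right)^{2} \left(-22\right) = 9 \cdot 13^{2} \left(-22\right) = 9 \cdot 169 \left(-22\right) = 9 \left(-3718\right) = -33462$)
$G = - \frac{205}{42}$ ($G = \left(-1\right) \frac{205}{42} = - \frac{205}{42} \approx -4.881$)
$\sqrt{G + A} = \sqrt{- \frac{205}{42} - 33462} = \sqrt{- \frac{1405609}{42}} = \frac{i \sqrt{59035578}}{42}$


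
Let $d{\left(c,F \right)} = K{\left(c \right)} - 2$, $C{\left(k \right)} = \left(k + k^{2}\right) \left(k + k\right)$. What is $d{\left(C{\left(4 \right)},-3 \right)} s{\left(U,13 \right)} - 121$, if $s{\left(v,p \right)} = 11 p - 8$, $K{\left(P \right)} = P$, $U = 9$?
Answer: $21209$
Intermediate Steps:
$s{\left(v,p \right)} = -8 + 11 p$
$C{\left(k \right)} = 2 k \left(k + k^{2}\right)$ ($C{\left(k \right)} = \left(k + k^{2}\right) 2 k = 2 k \left(k + k^{2}\right)$)
$d{\left(c,F \right)} = -2 + c$ ($d{\left(c,F \right)} = c - 2 = -2 + c$)
$d{\left(C{\left(4 \right)},-3 \right)} s{\left(U,13 \right)} - 121 = \left(-2 + 2 \cdot 4^{2} \left(1 + 4\right)\right) \left(-8 + 11 \cdot 13\right) - 121 = \left(-2 + 2 \cdot 16 \cdot 5\right) \left(-8 + 143\right) - 121 = \left(-2 + 160\right) 135 - 121 = 158 \cdot 135 - 121 = 21330 - 121 = 21209$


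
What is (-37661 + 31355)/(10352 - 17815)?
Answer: 6306/7463 ≈ 0.84497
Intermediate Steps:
(-37661 + 31355)/(10352 - 17815) = -6306/(-7463) = -6306*(-1/7463) = 6306/7463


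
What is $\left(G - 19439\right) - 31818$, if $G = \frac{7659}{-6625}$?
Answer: $- \frac{339585284}{6625} \approx -51258.0$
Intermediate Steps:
$G = - \frac{7659}{6625}$ ($G = 7659 \left(- \frac{1}{6625}\right) = - \frac{7659}{6625} \approx -1.1561$)
$\left(G - 19439\right) - 31818 = \left(- \frac{7659}{6625} - 19439\right) - 31818 = - \frac{128791034}{6625} - 31818 = - \frac{339585284}{6625}$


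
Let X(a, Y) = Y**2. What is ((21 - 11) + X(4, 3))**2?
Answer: 361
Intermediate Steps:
((21 - 11) + X(4, 3))**2 = ((21 - 11) + 3**2)**2 = (10 + 9)**2 = 19**2 = 361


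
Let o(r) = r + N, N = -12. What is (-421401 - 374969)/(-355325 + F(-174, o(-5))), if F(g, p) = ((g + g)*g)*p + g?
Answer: 796370/1384883 ≈ 0.57504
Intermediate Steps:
o(r) = -12 + r (o(r) = r - 12 = -12 + r)
F(g, p) = g + 2*p*g² (F(g, p) = ((2*g)*g)*p + g = (2*g²)*p + g = 2*p*g² + g = g + 2*p*g²)
(-421401 - 374969)/(-355325 + F(-174, o(-5))) = (-421401 - 374969)/(-355325 - 174*(1 + 2*(-174)*(-12 - 5))) = -796370/(-355325 - 174*(1 + 2*(-174)*(-17))) = -796370/(-355325 - 174*(1 + 5916)) = -796370/(-355325 - 174*5917) = -796370/(-355325 - 1029558) = -796370/(-1384883) = -796370*(-1/1384883) = 796370/1384883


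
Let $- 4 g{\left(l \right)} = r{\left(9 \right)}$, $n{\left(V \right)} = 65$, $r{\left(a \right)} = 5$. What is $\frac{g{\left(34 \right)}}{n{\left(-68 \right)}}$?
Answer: $- \frac{1}{52} \approx -0.019231$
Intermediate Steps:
$g{\left(l \right)} = - \frac{5}{4}$ ($g{\left(l \right)} = \left(- \frac{1}{4}\right) 5 = - \frac{5}{4}$)
$\frac{g{\left(34 \right)}}{n{\left(-68 \right)}} = - \frac{5}{4 \cdot 65} = \left(- \frac{5}{4}\right) \frac{1}{65} = - \frac{1}{52}$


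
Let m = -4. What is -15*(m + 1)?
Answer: 45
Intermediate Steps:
-15*(m + 1) = -15*(-4 + 1) = -15*(-3) = 45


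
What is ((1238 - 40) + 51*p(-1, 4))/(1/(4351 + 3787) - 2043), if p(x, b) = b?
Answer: -11409476/16625933 ≈ -0.68625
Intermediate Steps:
((1238 - 40) + 51*p(-1, 4))/(1/(4351 + 3787) - 2043) = ((1238 - 40) + 51*4)/(1/(4351 + 3787) - 2043) = (1198 + 204)/(1/8138 - 2043) = 1402/(1/8138 - 2043) = 1402/(-16625933/8138) = 1402*(-8138/16625933) = -11409476/16625933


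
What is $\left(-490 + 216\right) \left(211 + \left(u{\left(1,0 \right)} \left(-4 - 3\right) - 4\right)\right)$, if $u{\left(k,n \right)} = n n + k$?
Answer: $-54800$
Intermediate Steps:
$u{\left(k,n \right)} = k + n^{2}$ ($u{\left(k,n \right)} = n^{2} + k = k + n^{2}$)
$\left(-490 + 216\right) \left(211 + \left(u{\left(1,0 \right)} \left(-4 - 3\right) - 4\right)\right) = \left(-490 + 216\right) \left(211 + \left(\left(1 + 0^{2}\right) \left(-4 - 3\right) - 4\right)\right) = - 274 \left(211 + \left(\left(1 + 0\right) \left(-4 - 3\right) - 4\right)\right) = - 274 \left(211 + \left(1 \left(-7\right) - 4\right)\right) = - 274 \left(211 - 11\right) = \left(-274\right) 200 = -54800$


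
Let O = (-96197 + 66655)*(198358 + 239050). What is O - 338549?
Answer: -12922245685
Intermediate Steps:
O = -12921907136 (O = -29542*437408 = -12921907136)
O - 338549 = -12921907136 - 338549 = -12922245685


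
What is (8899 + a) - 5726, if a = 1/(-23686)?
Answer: 75155677/23686 ≈ 3173.0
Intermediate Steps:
a = -1/23686 ≈ -4.2219e-5
(8899 + a) - 5726 = (8899 - 1/23686) - 5726 = 210781713/23686 - 5726 = 75155677/23686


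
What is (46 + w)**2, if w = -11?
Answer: 1225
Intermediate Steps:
(46 + w)**2 = (46 - 11)**2 = 35**2 = 1225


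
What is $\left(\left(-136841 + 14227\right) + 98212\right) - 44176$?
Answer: $-68578$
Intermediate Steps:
$\left(\left(-136841 + 14227\right) + 98212\right) - 44176 = \left(-122614 + 98212\right) - 44176 = -24402 - 44176 = -68578$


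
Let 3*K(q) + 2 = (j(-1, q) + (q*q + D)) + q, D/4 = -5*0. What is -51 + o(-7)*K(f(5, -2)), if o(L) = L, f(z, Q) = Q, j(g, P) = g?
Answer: -146/3 ≈ -48.667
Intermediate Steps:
D = 0 (D = 4*(-5*0) = 4*0 = 0)
K(q) = -1 + q/3 + q²/3 (K(q) = -⅔ + ((-1 + (q*q + 0)) + q)/3 = -⅔ + ((-1 + (q² + 0)) + q)/3 = -⅔ + ((-1 + q²) + q)/3 = -⅔ + (-1 + q + q²)/3 = -⅔ + (-⅓ + q/3 + q²/3) = -1 + q/3 + q²/3)
-51 + o(-7)*K(f(5, -2)) = -51 - 7*(-1 + (⅓)*(-2) + (⅓)*(-2)²) = -51 - 7*(-1 - ⅔ + (⅓)*4) = -51 - 7*(-1 - ⅔ + 4/3) = -51 - 7*(-⅓) = -51 + 7/3 = -146/3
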